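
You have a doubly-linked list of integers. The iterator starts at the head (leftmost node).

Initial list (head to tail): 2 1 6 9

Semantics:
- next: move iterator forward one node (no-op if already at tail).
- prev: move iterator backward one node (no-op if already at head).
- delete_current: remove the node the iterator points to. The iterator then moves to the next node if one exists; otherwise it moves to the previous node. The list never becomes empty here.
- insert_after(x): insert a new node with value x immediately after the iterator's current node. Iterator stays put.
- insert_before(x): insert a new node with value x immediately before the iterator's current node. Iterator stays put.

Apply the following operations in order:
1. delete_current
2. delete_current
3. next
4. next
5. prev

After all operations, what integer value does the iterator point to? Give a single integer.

After 1 (delete_current): list=[1, 6, 9] cursor@1
After 2 (delete_current): list=[6, 9] cursor@6
After 3 (next): list=[6, 9] cursor@9
After 4 (next): list=[6, 9] cursor@9
After 5 (prev): list=[6, 9] cursor@6

Answer: 6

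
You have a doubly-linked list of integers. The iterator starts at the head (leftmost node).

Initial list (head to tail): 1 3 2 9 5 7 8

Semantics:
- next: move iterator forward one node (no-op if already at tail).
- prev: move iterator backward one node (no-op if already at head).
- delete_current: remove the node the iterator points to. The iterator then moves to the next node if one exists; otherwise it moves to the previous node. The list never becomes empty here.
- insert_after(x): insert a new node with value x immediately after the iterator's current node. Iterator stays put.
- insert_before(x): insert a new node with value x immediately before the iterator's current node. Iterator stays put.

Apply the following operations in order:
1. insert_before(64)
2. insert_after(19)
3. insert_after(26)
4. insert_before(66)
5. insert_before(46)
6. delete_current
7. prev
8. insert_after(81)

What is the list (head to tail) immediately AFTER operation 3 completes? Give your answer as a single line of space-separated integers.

Answer: 64 1 26 19 3 2 9 5 7 8

Derivation:
After 1 (insert_before(64)): list=[64, 1, 3, 2, 9, 5, 7, 8] cursor@1
After 2 (insert_after(19)): list=[64, 1, 19, 3, 2, 9, 5, 7, 8] cursor@1
After 3 (insert_after(26)): list=[64, 1, 26, 19, 3, 2, 9, 5, 7, 8] cursor@1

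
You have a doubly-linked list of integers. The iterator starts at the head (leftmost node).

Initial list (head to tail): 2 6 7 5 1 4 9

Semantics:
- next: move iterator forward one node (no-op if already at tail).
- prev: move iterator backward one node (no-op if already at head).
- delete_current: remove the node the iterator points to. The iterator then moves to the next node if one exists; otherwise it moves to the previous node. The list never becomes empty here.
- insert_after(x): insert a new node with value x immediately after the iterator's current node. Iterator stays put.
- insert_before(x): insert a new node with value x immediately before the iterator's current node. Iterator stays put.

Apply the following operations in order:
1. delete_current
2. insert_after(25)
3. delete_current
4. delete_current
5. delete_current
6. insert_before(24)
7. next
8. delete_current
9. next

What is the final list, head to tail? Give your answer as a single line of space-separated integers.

After 1 (delete_current): list=[6, 7, 5, 1, 4, 9] cursor@6
After 2 (insert_after(25)): list=[6, 25, 7, 5, 1, 4, 9] cursor@6
After 3 (delete_current): list=[25, 7, 5, 1, 4, 9] cursor@25
After 4 (delete_current): list=[7, 5, 1, 4, 9] cursor@7
After 5 (delete_current): list=[5, 1, 4, 9] cursor@5
After 6 (insert_before(24)): list=[24, 5, 1, 4, 9] cursor@5
After 7 (next): list=[24, 5, 1, 4, 9] cursor@1
After 8 (delete_current): list=[24, 5, 4, 9] cursor@4
After 9 (next): list=[24, 5, 4, 9] cursor@9

Answer: 24 5 4 9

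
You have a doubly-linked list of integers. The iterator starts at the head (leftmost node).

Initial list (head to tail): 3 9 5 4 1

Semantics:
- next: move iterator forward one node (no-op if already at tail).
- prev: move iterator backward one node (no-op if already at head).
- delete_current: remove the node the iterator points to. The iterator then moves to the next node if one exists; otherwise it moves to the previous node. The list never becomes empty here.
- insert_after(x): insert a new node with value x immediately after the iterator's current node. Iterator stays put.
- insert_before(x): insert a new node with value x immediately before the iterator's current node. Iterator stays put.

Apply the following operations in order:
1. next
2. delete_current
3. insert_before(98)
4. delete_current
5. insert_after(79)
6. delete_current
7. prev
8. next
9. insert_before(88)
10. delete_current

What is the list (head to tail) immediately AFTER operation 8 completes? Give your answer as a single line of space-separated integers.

After 1 (next): list=[3, 9, 5, 4, 1] cursor@9
After 2 (delete_current): list=[3, 5, 4, 1] cursor@5
After 3 (insert_before(98)): list=[3, 98, 5, 4, 1] cursor@5
After 4 (delete_current): list=[3, 98, 4, 1] cursor@4
After 5 (insert_after(79)): list=[3, 98, 4, 79, 1] cursor@4
After 6 (delete_current): list=[3, 98, 79, 1] cursor@79
After 7 (prev): list=[3, 98, 79, 1] cursor@98
After 8 (next): list=[3, 98, 79, 1] cursor@79

Answer: 3 98 79 1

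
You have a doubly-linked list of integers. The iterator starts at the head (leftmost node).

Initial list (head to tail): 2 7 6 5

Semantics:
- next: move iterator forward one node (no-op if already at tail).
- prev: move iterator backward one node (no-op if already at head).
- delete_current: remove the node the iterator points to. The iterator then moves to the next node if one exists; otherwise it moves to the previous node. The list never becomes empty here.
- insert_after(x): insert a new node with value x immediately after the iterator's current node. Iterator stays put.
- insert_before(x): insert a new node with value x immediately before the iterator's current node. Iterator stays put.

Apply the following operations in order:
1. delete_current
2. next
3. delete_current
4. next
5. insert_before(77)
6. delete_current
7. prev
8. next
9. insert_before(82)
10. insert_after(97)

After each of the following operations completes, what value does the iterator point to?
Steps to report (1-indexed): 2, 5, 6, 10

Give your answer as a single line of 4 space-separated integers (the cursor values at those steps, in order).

Answer: 6 5 77 77

Derivation:
After 1 (delete_current): list=[7, 6, 5] cursor@7
After 2 (next): list=[7, 6, 5] cursor@6
After 3 (delete_current): list=[7, 5] cursor@5
After 4 (next): list=[7, 5] cursor@5
After 5 (insert_before(77)): list=[7, 77, 5] cursor@5
After 6 (delete_current): list=[7, 77] cursor@77
After 7 (prev): list=[7, 77] cursor@7
After 8 (next): list=[7, 77] cursor@77
After 9 (insert_before(82)): list=[7, 82, 77] cursor@77
After 10 (insert_after(97)): list=[7, 82, 77, 97] cursor@77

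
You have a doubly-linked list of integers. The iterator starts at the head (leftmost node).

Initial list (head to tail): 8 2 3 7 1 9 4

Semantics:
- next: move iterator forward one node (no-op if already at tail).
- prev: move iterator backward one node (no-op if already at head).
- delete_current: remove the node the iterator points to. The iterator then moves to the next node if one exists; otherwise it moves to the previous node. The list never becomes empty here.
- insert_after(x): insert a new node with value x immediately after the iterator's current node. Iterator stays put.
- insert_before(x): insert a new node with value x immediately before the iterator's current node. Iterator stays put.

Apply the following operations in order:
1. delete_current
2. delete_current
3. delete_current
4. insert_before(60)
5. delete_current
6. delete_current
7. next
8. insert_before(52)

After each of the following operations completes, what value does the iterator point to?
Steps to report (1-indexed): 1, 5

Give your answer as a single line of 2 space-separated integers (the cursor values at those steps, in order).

Answer: 2 1

Derivation:
After 1 (delete_current): list=[2, 3, 7, 1, 9, 4] cursor@2
After 2 (delete_current): list=[3, 7, 1, 9, 4] cursor@3
After 3 (delete_current): list=[7, 1, 9, 4] cursor@7
After 4 (insert_before(60)): list=[60, 7, 1, 9, 4] cursor@7
After 5 (delete_current): list=[60, 1, 9, 4] cursor@1
After 6 (delete_current): list=[60, 9, 4] cursor@9
After 7 (next): list=[60, 9, 4] cursor@4
After 8 (insert_before(52)): list=[60, 9, 52, 4] cursor@4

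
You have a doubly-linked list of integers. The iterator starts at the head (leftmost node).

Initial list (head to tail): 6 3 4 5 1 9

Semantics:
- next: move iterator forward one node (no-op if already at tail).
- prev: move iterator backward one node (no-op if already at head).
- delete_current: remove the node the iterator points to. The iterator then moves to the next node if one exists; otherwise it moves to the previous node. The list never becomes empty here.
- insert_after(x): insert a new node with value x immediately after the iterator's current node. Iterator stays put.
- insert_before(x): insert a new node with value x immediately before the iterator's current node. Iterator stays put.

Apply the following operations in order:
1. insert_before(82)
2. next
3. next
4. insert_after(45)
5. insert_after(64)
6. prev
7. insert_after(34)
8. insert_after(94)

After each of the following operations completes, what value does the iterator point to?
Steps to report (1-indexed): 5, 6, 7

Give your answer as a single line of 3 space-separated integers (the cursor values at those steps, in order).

Answer: 4 3 3

Derivation:
After 1 (insert_before(82)): list=[82, 6, 3, 4, 5, 1, 9] cursor@6
After 2 (next): list=[82, 6, 3, 4, 5, 1, 9] cursor@3
After 3 (next): list=[82, 6, 3, 4, 5, 1, 9] cursor@4
After 4 (insert_after(45)): list=[82, 6, 3, 4, 45, 5, 1, 9] cursor@4
After 5 (insert_after(64)): list=[82, 6, 3, 4, 64, 45, 5, 1, 9] cursor@4
After 6 (prev): list=[82, 6, 3, 4, 64, 45, 5, 1, 9] cursor@3
After 7 (insert_after(34)): list=[82, 6, 3, 34, 4, 64, 45, 5, 1, 9] cursor@3
After 8 (insert_after(94)): list=[82, 6, 3, 94, 34, 4, 64, 45, 5, 1, 9] cursor@3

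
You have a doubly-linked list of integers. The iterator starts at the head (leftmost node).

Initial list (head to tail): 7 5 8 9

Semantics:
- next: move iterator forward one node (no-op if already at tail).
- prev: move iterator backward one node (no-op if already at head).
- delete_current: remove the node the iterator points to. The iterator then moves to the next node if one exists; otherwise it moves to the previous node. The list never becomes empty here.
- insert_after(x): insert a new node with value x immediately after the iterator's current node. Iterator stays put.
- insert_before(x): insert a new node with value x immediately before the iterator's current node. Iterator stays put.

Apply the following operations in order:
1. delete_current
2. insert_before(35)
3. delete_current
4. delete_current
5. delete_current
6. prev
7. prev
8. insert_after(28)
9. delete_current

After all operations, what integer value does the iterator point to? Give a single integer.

Answer: 28

Derivation:
After 1 (delete_current): list=[5, 8, 9] cursor@5
After 2 (insert_before(35)): list=[35, 5, 8, 9] cursor@5
After 3 (delete_current): list=[35, 8, 9] cursor@8
After 4 (delete_current): list=[35, 9] cursor@9
After 5 (delete_current): list=[35] cursor@35
After 6 (prev): list=[35] cursor@35
After 7 (prev): list=[35] cursor@35
After 8 (insert_after(28)): list=[35, 28] cursor@35
After 9 (delete_current): list=[28] cursor@28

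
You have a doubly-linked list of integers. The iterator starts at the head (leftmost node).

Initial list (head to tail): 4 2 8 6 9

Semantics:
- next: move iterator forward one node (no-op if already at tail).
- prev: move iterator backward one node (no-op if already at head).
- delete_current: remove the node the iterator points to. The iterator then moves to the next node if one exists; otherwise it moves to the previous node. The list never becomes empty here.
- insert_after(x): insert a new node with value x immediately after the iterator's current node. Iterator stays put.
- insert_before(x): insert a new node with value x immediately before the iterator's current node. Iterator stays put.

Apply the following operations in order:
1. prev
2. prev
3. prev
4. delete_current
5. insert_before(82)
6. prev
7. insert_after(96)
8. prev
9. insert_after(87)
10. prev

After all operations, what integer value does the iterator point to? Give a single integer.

After 1 (prev): list=[4, 2, 8, 6, 9] cursor@4
After 2 (prev): list=[4, 2, 8, 6, 9] cursor@4
After 3 (prev): list=[4, 2, 8, 6, 9] cursor@4
After 4 (delete_current): list=[2, 8, 6, 9] cursor@2
After 5 (insert_before(82)): list=[82, 2, 8, 6, 9] cursor@2
After 6 (prev): list=[82, 2, 8, 6, 9] cursor@82
After 7 (insert_after(96)): list=[82, 96, 2, 8, 6, 9] cursor@82
After 8 (prev): list=[82, 96, 2, 8, 6, 9] cursor@82
After 9 (insert_after(87)): list=[82, 87, 96, 2, 8, 6, 9] cursor@82
After 10 (prev): list=[82, 87, 96, 2, 8, 6, 9] cursor@82

Answer: 82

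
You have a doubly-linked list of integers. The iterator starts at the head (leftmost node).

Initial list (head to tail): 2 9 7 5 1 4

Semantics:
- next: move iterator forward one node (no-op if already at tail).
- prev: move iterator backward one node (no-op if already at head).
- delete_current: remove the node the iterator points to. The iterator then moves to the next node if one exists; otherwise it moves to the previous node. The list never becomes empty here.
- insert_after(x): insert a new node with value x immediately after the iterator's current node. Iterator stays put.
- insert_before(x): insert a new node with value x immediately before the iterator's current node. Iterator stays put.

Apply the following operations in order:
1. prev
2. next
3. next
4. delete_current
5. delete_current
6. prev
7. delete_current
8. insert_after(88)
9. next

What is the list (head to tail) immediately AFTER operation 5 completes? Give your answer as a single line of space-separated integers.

Answer: 2 9 1 4

Derivation:
After 1 (prev): list=[2, 9, 7, 5, 1, 4] cursor@2
After 2 (next): list=[2, 9, 7, 5, 1, 4] cursor@9
After 3 (next): list=[2, 9, 7, 5, 1, 4] cursor@7
After 4 (delete_current): list=[2, 9, 5, 1, 4] cursor@5
After 5 (delete_current): list=[2, 9, 1, 4] cursor@1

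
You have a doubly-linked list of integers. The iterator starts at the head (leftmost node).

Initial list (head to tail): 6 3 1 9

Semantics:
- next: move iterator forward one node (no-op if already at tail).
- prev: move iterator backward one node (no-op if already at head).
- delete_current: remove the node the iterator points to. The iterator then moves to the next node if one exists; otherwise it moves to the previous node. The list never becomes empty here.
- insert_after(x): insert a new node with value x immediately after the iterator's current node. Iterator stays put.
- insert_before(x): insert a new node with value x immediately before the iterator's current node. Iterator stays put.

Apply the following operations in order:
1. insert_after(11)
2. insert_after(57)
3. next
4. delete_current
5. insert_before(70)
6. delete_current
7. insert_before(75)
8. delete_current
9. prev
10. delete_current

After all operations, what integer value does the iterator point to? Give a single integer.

After 1 (insert_after(11)): list=[6, 11, 3, 1, 9] cursor@6
After 2 (insert_after(57)): list=[6, 57, 11, 3, 1, 9] cursor@6
After 3 (next): list=[6, 57, 11, 3, 1, 9] cursor@57
After 4 (delete_current): list=[6, 11, 3, 1, 9] cursor@11
After 5 (insert_before(70)): list=[6, 70, 11, 3, 1, 9] cursor@11
After 6 (delete_current): list=[6, 70, 3, 1, 9] cursor@3
After 7 (insert_before(75)): list=[6, 70, 75, 3, 1, 9] cursor@3
After 8 (delete_current): list=[6, 70, 75, 1, 9] cursor@1
After 9 (prev): list=[6, 70, 75, 1, 9] cursor@75
After 10 (delete_current): list=[6, 70, 1, 9] cursor@1

Answer: 1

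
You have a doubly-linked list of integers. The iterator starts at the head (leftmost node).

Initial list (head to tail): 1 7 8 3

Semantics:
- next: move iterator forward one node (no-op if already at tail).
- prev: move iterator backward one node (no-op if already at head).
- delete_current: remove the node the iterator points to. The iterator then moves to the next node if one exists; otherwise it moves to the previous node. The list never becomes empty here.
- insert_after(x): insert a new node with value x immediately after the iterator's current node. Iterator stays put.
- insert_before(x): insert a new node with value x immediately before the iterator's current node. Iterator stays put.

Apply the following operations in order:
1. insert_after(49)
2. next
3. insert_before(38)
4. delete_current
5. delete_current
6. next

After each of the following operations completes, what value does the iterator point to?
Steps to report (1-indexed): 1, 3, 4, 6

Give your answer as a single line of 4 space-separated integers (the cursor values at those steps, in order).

After 1 (insert_after(49)): list=[1, 49, 7, 8, 3] cursor@1
After 2 (next): list=[1, 49, 7, 8, 3] cursor@49
After 3 (insert_before(38)): list=[1, 38, 49, 7, 8, 3] cursor@49
After 4 (delete_current): list=[1, 38, 7, 8, 3] cursor@7
After 5 (delete_current): list=[1, 38, 8, 3] cursor@8
After 6 (next): list=[1, 38, 8, 3] cursor@3

Answer: 1 49 7 3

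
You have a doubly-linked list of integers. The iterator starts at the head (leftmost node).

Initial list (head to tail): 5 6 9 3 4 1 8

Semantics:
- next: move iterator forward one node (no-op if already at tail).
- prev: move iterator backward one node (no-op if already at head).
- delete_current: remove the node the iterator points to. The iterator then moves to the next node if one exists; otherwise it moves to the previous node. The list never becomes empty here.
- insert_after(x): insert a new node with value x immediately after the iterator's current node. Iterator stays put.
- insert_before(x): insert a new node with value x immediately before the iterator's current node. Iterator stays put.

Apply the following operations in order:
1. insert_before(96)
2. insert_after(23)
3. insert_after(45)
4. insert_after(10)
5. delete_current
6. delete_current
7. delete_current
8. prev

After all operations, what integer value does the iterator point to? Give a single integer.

After 1 (insert_before(96)): list=[96, 5, 6, 9, 3, 4, 1, 8] cursor@5
After 2 (insert_after(23)): list=[96, 5, 23, 6, 9, 3, 4, 1, 8] cursor@5
After 3 (insert_after(45)): list=[96, 5, 45, 23, 6, 9, 3, 4, 1, 8] cursor@5
After 4 (insert_after(10)): list=[96, 5, 10, 45, 23, 6, 9, 3, 4, 1, 8] cursor@5
After 5 (delete_current): list=[96, 10, 45, 23, 6, 9, 3, 4, 1, 8] cursor@10
After 6 (delete_current): list=[96, 45, 23, 6, 9, 3, 4, 1, 8] cursor@45
After 7 (delete_current): list=[96, 23, 6, 9, 3, 4, 1, 8] cursor@23
After 8 (prev): list=[96, 23, 6, 9, 3, 4, 1, 8] cursor@96

Answer: 96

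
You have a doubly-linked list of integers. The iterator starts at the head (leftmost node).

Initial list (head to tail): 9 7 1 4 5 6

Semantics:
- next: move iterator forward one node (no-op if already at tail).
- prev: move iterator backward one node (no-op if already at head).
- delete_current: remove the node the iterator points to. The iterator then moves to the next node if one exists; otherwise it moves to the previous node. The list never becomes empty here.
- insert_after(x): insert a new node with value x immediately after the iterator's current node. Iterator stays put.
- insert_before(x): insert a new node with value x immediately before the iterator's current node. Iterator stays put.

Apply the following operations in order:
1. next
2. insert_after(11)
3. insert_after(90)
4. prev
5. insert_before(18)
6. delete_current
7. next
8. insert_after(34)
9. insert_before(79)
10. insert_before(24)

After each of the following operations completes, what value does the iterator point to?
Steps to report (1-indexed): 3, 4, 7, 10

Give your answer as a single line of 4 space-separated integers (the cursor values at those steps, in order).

Answer: 7 9 90 90

Derivation:
After 1 (next): list=[9, 7, 1, 4, 5, 6] cursor@7
After 2 (insert_after(11)): list=[9, 7, 11, 1, 4, 5, 6] cursor@7
After 3 (insert_after(90)): list=[9, 7, 90, 11, 1, 4, 5, 6] cursor@7
After 4 (prev): list=[9, 7, 90, 11, 1, 4, 5, 6] cursor@9
After 5 (insert_before(18)): list=[18, 9, 7, 90, 11, 1, 4, 5, 6] cursor@9
After 6 (delete_current): list=[18, 7, 90, 11, 1, 4, 5, 6] cursor@7
After 7 (next): list=[18, 7, 90, 11, 1, 4, 5, 6] cursor@90
After 8 (insert_after(34)): list=[18, 7, 90, 34, 11, 1, 4, 5, 6] cursor@90
After 9 (insert_before(79)): list=[18, 7, 79, 90, 34, 11, 1, 4, 5, 6] cursor@90
After 10 (insert_before(24)): list=[18, 7, 79, 24, 90, 34, 11, 1, 4, 5, 6] cursor@90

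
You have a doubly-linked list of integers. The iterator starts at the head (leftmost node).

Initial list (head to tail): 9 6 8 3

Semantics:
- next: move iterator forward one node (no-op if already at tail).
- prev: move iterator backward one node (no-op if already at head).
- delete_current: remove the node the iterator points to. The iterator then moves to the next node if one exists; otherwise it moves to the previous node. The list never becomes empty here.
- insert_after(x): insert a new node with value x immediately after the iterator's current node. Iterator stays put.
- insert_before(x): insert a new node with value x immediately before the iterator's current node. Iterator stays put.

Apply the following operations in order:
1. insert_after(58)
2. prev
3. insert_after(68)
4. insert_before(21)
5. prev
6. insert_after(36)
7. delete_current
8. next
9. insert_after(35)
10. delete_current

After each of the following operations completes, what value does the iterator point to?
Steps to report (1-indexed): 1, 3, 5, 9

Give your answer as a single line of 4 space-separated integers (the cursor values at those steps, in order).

After 1 (insert_after(58)): list=[9, 58, 6, 8, 3] cursor@9
After 2 (prev): list=[9, 58, 6, 8, 3] cursor@9
After 3 (insert_after(68)): list=[9, 68, 58, 6, 8, 3] cursor@9
After 4 (insert_before(21)): list=[21, 9, 68, 58, 6, 8, 3] cursor@9
After 5 (prev): list=[21, 9, 68, 58, 6, 8, 3] cursor@21
After 6 (insert_after(36)): list=[21, 36, 9, 68, 58, 6, 8, 3] cursor@21
After 7 (delete_current): list=[36, 9, 68, 58, 6, 8, 3] cursor@36
After 8 (next): list=[36, 9, 68, 58, 6, 8, 3] cursor@9
After 9 (insert_after(35)): list=[36, 9, 35, 68, 58, 6, 8, 3] cursor@9
After 10 (delete_current): list=[36, 35, 68, 58, 6, 8, 3] cursor@35

Answer: 9 9 21 9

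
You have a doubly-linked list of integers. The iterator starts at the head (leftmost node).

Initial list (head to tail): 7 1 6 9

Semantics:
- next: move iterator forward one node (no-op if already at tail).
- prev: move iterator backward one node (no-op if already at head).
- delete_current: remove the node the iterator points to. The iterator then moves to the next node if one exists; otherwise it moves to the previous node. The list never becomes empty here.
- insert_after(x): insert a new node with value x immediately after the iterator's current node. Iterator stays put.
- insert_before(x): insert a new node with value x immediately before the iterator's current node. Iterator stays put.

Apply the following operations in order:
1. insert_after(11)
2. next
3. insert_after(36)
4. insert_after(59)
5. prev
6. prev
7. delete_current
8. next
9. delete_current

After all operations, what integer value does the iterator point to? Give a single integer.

After 1 (insert_after(11)): list=[7, 11, 1, 6, 9] cursor@7
After 2 (next): list=[7, 11, 1, 6, 9] cursor@11
After 3 (insert_after(36)): list=[7, 11, 36, 1, 6, 9] cursor@11
After 4 (insert_after(59)): list=[7, 11, 59, 36, 1, 6, 9] cursor@11
After 5 (prev): list=[7, 11, 59, 36, 1, 6, 9] cursor@7
After 6 (prev): list=[7, 11, 59, 36, 1, 6, 9] cursor@7
After 7 (delete_current): list=[11, 59, 36, 1, 6, 9] cursor@11
After 8 (next): list=[11, 59, 36, 1, 6, 9] cursor@59
After 9 (delete_current): list=[11, 36, 1, 6, 9] cursor@36

Answer: 36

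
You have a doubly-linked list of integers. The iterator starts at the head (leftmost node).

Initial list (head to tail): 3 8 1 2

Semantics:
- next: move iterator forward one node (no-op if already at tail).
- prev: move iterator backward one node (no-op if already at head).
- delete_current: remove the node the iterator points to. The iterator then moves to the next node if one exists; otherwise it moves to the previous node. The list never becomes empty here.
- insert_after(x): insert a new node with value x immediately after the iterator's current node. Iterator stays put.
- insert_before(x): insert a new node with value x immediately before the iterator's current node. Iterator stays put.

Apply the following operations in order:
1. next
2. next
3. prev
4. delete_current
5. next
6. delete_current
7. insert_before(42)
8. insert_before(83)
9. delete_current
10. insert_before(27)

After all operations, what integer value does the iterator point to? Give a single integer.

After 1 (next): list=[3, 8, 1, 2] cursor@8
After 2 (next): list=[3, 8, 1, 2] cursor@1
After 3 (prev): list=[3, 8, 1, 2] cursor@8
After 4 (delete_current): list=[3, 1, 2] cursor@1
After 5 (next): list=[3, 1, 2] cursor@2
After 6 (delete_current): list=[3, 1] cursor@1
After 7 (insert_before(42)): list=[3, 42, 1] cursor@1
After 8 (insert_before(83)): list=[3, 42, 83, 1] cursor@1
After 9 (delete_current): list=[3, 42, 83] cursor@83
After 10 (insert_before(27)): list=[3, 42, 27, 83] cursor@83

Answer: 83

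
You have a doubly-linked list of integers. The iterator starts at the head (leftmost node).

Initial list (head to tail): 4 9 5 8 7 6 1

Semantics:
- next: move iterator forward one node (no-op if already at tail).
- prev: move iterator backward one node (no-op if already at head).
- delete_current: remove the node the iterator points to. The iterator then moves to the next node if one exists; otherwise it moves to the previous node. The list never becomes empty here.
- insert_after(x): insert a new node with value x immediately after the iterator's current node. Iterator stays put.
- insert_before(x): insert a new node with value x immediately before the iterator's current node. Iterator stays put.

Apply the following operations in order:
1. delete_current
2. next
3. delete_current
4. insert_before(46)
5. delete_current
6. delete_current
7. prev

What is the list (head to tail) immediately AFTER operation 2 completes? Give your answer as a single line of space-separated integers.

Answer: 9 5 8 7 6 1

Derivation:
After 1 (delete_current): list=[9, 5, 8, 7, 6, 1] cursor@9
After 2 (next): list=[9, 5, 8, 7, 6, 1] cursor@5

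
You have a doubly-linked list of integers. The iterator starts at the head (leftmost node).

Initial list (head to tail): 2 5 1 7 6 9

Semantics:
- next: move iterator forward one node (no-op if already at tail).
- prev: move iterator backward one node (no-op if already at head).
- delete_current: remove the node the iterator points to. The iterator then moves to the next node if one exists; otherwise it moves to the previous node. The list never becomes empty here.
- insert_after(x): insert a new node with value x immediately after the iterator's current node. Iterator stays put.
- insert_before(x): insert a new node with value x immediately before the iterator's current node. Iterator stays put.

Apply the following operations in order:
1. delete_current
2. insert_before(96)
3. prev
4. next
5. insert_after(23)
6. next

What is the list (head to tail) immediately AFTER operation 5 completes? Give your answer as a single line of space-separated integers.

Answer: 96 5 23 1 7 6 9

Derivation:
After 1 (delete_current): list=[5, 1, 7, 6, 9] cursor@5
After 2 (insert_before(96)): list=[96, 5, 1, 7, 6, 9] cursor@5
After 3 (prev): list=[96, 5, 1, 7, 6, 9] cursor@96
After 4 (next): list=[96, 5, 1, 7, 6, 9] cursor@5
After 5 (insert_after(23)): list=[96, 5, 23, 1, 7, 6, 9] cursor@5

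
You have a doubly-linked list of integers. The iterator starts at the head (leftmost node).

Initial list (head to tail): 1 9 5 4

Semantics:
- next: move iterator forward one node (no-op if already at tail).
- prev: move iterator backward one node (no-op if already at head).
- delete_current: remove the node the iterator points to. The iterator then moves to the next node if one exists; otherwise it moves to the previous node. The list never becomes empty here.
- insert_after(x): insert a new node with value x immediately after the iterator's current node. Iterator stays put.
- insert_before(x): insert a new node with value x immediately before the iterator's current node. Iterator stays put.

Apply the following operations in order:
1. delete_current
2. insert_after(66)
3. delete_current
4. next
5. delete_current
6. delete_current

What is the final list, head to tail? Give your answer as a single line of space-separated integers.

Answer: 66

Derivation:
After 1 (delete_current): list=[9, 5, 4] cursor@9
After 2 (insert_after(66)): list=[9, 66, 5, 4] cursor@9
After 3 (delete_current): list=[66, 5, 4] cursor@66
After 4 (next): list=[66, 5, 4] cursor@5
After 5 (delete_current): list=[66, 4] cursor@4
After 6 (delete_current): list=[66] cursor@66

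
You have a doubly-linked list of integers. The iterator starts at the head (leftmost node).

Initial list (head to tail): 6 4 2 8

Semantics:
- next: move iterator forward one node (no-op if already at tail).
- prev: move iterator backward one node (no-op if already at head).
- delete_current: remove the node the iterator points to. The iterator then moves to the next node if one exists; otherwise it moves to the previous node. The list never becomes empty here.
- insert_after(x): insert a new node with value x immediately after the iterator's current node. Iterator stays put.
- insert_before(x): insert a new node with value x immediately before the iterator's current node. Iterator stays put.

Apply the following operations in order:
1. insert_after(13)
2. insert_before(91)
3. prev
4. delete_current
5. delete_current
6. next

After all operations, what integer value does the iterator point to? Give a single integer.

Answer: 4

Derivation:
After 1 (insert_after(13)): list=[6, 13, 4, 2, 8] cursor@6
After 2 (insert_before(91)): list=[91, 6, 13, 4, 2, 8] cursor@6
After 3 (prev): list=[91, 6, 13, 4, 2, 8] cursor@91
After 4 (delete_current): list=[6, 13, 4, 2, 8] cursor@6
After 5 (delete_current): list=[13, 4, 2, 8] cursor@13
After 6 (next): list=[13, 4, 2, 8] cursor@4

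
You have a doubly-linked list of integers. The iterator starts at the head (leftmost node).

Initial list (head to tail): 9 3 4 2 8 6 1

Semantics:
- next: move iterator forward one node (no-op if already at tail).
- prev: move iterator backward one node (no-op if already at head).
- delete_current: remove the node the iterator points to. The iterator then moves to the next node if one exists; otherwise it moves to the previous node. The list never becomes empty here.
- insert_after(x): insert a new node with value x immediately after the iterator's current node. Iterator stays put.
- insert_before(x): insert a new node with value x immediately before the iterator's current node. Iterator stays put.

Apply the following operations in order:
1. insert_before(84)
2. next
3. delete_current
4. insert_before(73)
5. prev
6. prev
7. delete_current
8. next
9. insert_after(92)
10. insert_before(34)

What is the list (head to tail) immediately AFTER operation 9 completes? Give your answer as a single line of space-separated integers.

After 1 (insert_before(84)): list=[84, 9, 3, 4, 2, 8, 6, 1] cursor@9
After 2 (next): list=[84, 9, 3, 4, 2, 8, 6, 1] cursor@3
After 3 (delete_current): list=[84, 9, 4, 2, 8, 6, 1] cursor@4
After 4 (insert_before(73)): list=[84, 9, 73, 4, 2, 8, 6, 1] cursor@4
After 5 (prev): list=[84, 9, 73, 4, 2, 8, 6, 1] cursor@73
After 6 (prev): list=[84, 9, 73, 4, 2, 8, 6, 1] cursor@9
After 7 (delete_current): list=[84, 73, 4, 2, 8, 6, 1] cursor@73
After 8 (next): list=[84, 73, 4, 2, 8, 6, 1] cursor@4
After 9 (insert_after(92)): list=[84, 73, 4, 92, 2, 8, 6, 1] cursor@4

Answer: 84 73 4 92 2 8 6 1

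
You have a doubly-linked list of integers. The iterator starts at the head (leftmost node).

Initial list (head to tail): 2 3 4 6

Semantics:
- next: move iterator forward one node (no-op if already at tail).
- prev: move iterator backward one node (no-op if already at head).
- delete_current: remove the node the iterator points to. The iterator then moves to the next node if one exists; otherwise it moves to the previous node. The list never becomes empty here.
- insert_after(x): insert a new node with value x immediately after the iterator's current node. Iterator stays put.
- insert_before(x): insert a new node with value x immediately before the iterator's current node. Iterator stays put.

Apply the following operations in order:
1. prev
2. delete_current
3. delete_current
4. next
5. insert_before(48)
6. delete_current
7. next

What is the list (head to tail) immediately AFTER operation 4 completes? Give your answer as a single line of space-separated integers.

After 1 (prev): list=[2, 3, 4, 6] cursor@2
After 2 (delete_current): list=[3, 4, 6] cursor@3
After 3 (delete_current): list=[4, 6] cursor@4
After 4 (next): list=[4, 6] cursor@6

Answer: 4 6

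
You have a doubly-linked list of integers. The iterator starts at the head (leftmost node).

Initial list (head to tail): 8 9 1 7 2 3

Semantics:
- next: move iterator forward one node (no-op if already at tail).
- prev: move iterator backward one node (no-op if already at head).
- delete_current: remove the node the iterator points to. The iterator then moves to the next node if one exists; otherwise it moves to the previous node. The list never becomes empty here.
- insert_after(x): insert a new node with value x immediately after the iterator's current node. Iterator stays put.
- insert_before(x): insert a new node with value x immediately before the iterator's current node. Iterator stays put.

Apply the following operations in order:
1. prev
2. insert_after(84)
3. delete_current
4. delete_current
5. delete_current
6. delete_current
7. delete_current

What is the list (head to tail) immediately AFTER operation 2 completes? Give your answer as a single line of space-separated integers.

Answer: 8 84 9 1 7 2 3

Derivation:
After 1 (prev): list=[8, 9, 1, 7, 2, 3] cursor@8
After 2 (insert_after(84)): list=[8, 84, 9, 1, 7, 2, 3] cursor@8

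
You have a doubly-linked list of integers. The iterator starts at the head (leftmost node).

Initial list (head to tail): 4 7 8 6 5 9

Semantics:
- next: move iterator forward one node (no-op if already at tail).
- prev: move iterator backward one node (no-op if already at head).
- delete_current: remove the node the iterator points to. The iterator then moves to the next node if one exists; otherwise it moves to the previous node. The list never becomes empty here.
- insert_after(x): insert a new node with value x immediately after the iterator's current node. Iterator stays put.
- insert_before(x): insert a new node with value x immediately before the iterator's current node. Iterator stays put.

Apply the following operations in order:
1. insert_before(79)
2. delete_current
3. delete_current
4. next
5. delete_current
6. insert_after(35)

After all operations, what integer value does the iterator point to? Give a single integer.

After 1 (insert_before(79)): list=[79, 4, 7, 8, 6, 5, 9] cursor@4
After 2 (delete_current): list=[79, 7, 8, 6, 5, 9] cursor@7
After 3 (delete_current): list=[79, 8, 6, 5, 9] cursor@8
After 4 (next): list=[79, 8, 6, 5, 9] cursor@6
After 5 (delete_current): list=[79, 8, 5, 9] cursor@5
After 6 (insert_after(35)): list=[79, 8, 5, 35, 9] cursor@5

Answer: 5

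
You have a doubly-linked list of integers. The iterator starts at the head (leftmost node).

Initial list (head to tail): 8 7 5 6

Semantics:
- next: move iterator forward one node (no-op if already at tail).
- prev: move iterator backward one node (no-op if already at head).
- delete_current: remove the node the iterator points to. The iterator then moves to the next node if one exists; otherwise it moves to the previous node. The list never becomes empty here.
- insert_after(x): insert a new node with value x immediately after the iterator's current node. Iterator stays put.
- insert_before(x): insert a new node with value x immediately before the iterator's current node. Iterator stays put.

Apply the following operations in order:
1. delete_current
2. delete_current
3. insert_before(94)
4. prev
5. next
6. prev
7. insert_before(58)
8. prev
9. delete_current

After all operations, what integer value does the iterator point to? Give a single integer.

Answer: 94

Derivation:
After 1 (delete_current): list=[7, 5, 6] cursor@7
After 2 (delete_current): list=[5, 6] cursor@5
After 3 (insert_before(94)): list=[94, 5, 6] cursor@5
After 4 (prev): list=[94, 5, 6] cursor@94
After 5 (next): list=[94, 5, 6] cursor@5
After 6 (prev): list=[94, 5, 6] cursor@94
After 7 (insert_before(58)): list=[58, 94, 5, 6] cursor@94
After 8 (prev): list=[58, 94, 5, 6] cursor@58
After 9 (delete_current): list=[94, 5, 6] cursor@94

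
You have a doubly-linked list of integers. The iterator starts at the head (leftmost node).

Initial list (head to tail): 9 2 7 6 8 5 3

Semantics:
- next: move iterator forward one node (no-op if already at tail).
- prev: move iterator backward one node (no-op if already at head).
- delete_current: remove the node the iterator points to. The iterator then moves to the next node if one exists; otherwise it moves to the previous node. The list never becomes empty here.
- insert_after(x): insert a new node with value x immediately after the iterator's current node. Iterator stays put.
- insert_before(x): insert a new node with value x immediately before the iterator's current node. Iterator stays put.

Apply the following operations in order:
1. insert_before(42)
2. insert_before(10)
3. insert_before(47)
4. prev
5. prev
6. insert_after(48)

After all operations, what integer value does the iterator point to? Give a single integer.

After 1 (insert_before(42)): list=[42, 9, 2, 7, 6, 8, 5, 3] cursor@9
After 2 (insert_before(10)): list=[42, 10, 9, 2, 7, 6, 8, 5, 3] cursor@9
After 3 (insert_before(47)): list=[42, 10, 47, 9, 2, 7, 6, 8, 5, 3] cursor@9
After 4 (prev): list=[42, 10, 47, 9, 2, 7, 6, 8, 5, 3] cursor@47
After 5 (prev): list=[42, 10, 47, 9, 2, 7, 6, 8, 5, 3] cursor@10
After 6 (insert_after(48)): list=[42, 10, 48, 47, 9, 2, 7, 6, 8, 5, 3] cursor@10

Answer: 10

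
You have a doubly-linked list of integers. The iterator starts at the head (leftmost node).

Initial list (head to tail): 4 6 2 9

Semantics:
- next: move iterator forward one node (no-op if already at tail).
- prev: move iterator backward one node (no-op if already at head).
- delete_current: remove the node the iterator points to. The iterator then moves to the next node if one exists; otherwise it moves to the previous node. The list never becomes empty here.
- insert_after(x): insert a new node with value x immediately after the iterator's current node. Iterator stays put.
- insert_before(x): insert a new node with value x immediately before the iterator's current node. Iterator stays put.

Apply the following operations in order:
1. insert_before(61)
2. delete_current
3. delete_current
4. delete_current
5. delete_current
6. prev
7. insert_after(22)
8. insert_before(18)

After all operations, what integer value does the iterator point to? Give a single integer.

After 1 (insert_before(61)): list=[61, 4, 6, 2, 9] cursor@4
After 2 (delete_current): list=[61, 6, 2, 9] cursor@6
After 3 (delete_current): list=[61, 2, 9] cursor@2
After 4 (delete_current): list=[61, 9] cursor@9
After 5 (delete_current): list=[61] cursor@61
After 6 (prev): list=[61] cursor@61
After 7 (insert_after(22)): list=[61, 22] cursor@61
After 8 (insert_before(18)): list=[18, 61, 22] cursor@61

Answer: 61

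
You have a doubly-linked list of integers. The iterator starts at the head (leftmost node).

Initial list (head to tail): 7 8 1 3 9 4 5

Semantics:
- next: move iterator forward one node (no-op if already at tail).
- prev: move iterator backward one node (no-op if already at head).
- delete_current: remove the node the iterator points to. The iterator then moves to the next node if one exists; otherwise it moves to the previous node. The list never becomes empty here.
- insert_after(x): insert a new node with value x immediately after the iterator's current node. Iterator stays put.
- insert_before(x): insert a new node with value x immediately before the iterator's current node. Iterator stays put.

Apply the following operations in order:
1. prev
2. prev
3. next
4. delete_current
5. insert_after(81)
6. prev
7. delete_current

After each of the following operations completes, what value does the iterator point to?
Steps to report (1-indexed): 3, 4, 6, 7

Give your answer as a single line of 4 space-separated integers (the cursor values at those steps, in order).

After 1 (prev): list=[7, 8, 1, 3, 9, 4, 5] cursor@7
After 2 (prev): list=[7, 8, 1, 3, 9, 4, 5] cursor@7
After 3 (next): list=[7, 8, 1, 3, 9, 4, 5] cursor@8
After 4 (delete_current): list=[7, 1, 3, 9, 4, 5] cursor@1
After 5 (insert_after(81)): list=[7, 1, 81, 3, 9, 4, 5] cursor@1
After 6 (prev): list=[7, 1, 81, 3, 9, 4, 5] cursor@7
After 7 (delete_current): list=[1, 81, 3, 9, 4, 5] cursor@1

Answer: 8 1 7 1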